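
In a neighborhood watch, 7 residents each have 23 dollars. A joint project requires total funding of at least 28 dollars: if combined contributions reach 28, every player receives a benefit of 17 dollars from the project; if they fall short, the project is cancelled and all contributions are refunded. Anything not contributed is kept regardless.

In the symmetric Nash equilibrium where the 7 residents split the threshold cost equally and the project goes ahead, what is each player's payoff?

36 dollars

Equal share of the threshold: 28/7 = 4.
At this profile no one gains by cutting their contribution: any cut drops the total below 28, the project is cancelled, contributions are refunded, and the deviator ends with 23, which is less than 23 − 4 + 17 = 36. Contributing more than 4 just wastes the excess. So contributing exactly 4 is a best response.
Each player's payoff: 23 − 4 + 17 = 36.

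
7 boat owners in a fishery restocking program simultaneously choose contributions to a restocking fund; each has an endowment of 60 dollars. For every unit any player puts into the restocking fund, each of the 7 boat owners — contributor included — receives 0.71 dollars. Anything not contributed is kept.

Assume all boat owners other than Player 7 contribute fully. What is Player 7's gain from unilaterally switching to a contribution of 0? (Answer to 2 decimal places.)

17.40 dollars

Switching from a contribution of 60 to 0 lets Player 7 keep an extra 60 dollars, but lowers the restocking fund by 60, which costs Player 7 their own share of that drop: 0.71 × 60 = 42.60.
Net gain = 60 − 42.60 = 17.40. The private return per contributed unit (0.71) is below 1, so free-riding is indeed the best response regardless of what the others do.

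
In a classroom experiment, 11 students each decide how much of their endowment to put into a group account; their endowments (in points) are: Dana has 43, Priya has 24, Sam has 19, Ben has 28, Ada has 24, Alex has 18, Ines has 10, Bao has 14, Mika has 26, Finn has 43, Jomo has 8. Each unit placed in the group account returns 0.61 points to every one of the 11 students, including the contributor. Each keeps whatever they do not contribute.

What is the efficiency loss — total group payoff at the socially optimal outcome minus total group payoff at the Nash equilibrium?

The private return per contributed unit is 0.61 < 1 for everyone, so the Nash equilibrium is zero contribution and the group total is Σ E_j = 43 + 24 + 19 + 28 + 24 + 18 + 10 + 14 + 26 + 43 + 8 = 257.
Each contributed unit returns 6.710 to the group, so the social optimum is full contribution by everyone: group total = 6.710 × 257 = 1724.47.
Efficiency loss = (6.710 − 1) × 257 = 1467.47.

1467.47 points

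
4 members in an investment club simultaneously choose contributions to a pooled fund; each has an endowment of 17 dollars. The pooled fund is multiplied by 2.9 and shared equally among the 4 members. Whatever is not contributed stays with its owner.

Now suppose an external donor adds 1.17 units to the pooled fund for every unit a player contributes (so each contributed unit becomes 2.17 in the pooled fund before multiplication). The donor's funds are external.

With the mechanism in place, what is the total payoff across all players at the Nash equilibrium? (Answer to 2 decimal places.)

The effective private return per unit is now 2.9 × 2.17 / 4 = 1.5733 > 1, so every player's dominant strategy flips to full contribution.
At the Nash equilibrium everyone contributes 17. Group total payoff = 2.9 × 2.17 × 68 = 427.92.

427.92 dollars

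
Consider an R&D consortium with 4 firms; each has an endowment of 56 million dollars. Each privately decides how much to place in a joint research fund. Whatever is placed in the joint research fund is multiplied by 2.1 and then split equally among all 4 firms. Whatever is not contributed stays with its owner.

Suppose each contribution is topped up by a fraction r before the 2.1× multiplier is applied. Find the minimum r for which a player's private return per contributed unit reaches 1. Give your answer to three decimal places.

0.905

With matching at rate r, one contributed unit becomes (1 + r) in the joint research fund and returns 2.1 × (1 + r) / 4 to the contributor.
Setting this equal to 1: 1 + r = 4/2.1 = 1.9048.
So the minimum matching rate is r = 1.9048 − 1 = 0.905.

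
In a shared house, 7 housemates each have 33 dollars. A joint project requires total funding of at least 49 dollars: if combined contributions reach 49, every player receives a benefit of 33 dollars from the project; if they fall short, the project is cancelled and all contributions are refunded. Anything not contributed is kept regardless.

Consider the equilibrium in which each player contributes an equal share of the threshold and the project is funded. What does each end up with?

59 dollars

Equal share of the threshold: 49/7 = 7.
At this profile no one gains by cutting their contribution: any cut drops the total below 49, the project is cancelled, contributions are refunded, and the deviator ends with 33, which is less than 33 − 7 + 33 = 59. Contributing more than 7 just wastes the excess. So contributing exactly 7 is a best response.
Each player's payoff: 33 − 7 + 33 = 59.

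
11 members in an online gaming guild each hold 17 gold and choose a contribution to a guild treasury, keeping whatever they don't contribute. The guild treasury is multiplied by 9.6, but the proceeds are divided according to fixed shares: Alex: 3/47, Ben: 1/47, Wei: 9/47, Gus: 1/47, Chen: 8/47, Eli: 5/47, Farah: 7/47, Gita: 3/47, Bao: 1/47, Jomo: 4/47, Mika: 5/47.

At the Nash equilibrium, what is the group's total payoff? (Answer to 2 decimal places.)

918.00 gold

Each unit j contributes comes back to j as 9.6 × (j's share), so j prefers to contribute only if that share exceeds 1/9.6 = 0.1042; otherwise keeping the unit dominates.
The shares above 0.1042 belong to Wei, Chen, Eli, Farah and Mika, contributing 17 each; the remaining 6 contribute 0. Total contributed: 85.
The guild treasury pays out 9.6 × 85 = 816.00 in total (split across the unequal shares, but the aggregate is all that matters for the group sum).
The 6 free-riders keep 17 each, adding 102. Group total = 102 + 816.00 = 918.00.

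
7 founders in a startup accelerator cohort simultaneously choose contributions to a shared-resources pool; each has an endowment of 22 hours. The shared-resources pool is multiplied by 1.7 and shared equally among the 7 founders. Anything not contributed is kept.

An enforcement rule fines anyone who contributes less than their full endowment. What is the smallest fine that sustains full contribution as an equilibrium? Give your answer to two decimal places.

Given the others contribute fully, the best deviation is to contribute 0 (any partial contribution still incurs the fine and gives up units whose private return 0.2429 is below 1).
Deviating from 22 to 0 saves 22 hours but forfeits the deviator's share of the drop in the shared-resources pool: 1.7/7 × 22 = 5.34.
So the deviation gain is 22 − 5.34 = 16.66, and the fine must be at least 16.66 hours to wipe it out.

16.66 hours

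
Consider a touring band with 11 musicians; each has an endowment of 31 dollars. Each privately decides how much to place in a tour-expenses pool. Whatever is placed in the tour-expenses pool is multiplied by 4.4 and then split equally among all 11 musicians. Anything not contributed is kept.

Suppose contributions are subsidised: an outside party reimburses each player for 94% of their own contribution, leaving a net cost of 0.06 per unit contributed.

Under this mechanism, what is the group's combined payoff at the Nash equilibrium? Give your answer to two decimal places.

With the mechanism, a contributed unit returns (4.4/11) / 0.06 = 6.6667 per unit of net cost to the contributor — now above 1 — so contributing fully is weakly dominant for every player.
So the Nash equilibrium is full contribution by all 11; the group earns 11 × (31 × 0.94 + 4.4 × 31) = 1820.94.

1820.94 dollars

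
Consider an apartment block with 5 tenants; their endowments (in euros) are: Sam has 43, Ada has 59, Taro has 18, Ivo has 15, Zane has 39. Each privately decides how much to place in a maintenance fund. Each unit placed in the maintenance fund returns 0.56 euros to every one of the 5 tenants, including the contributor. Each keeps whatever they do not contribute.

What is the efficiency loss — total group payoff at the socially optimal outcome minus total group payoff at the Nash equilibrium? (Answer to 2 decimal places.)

313.20 euros

The private return per contributed unit is 0.56 < 1 for everyone, so the Nash equilibrium is zero contribution and the group total is Σ E_j = 43 + 59 + 18 + 15 + 39 = 174.
Each contributed unit returns 2.800 to the group, so the social optimum is full contribution by everyone: group total = 2.800 × 174 = 487.20.
Efficiency loss = (2.800 − 1) × 174 = 313.20.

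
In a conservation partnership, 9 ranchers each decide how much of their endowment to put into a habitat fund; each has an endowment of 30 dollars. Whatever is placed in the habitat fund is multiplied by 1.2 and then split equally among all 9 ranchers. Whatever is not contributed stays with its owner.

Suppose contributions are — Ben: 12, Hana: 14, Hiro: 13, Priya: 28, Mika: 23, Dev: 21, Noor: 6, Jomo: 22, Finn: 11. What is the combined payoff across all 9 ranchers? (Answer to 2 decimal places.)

Total contributed: 12 + 14 + 13 + 28 + 23 + 21 + 6 + 22 + 11 = 150; total kept: 9 × 30 − 150 = 120.
The habitat fund pays out 1.2 × 150 = 180.00 in aggregate.
Group total = 120 + 180.00 = 300.00.

300.00 dollars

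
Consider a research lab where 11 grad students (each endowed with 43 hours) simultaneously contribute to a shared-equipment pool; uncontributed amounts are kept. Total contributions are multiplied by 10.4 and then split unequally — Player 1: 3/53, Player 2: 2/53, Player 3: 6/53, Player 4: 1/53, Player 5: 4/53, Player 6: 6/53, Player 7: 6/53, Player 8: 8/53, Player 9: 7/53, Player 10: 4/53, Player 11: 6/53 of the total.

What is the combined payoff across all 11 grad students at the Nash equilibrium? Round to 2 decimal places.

Player j's private return per contributed unit is 10.4 × (j's share). Contributing is weakly dominant for j when that share is at least 1/10.4 = 0.0962, and contributing 0 is dominant otherwise.
The shares above 0.0962 belong to Player 3, Player 6, Player 7, Player 8, Player 9 and Player 11, contributing 43 each; the remaining 5 contribute 0. Total contributed: 258.
The shared-equipment pool pays out 10.4 × 258 = 2683.20 in total (split across the unequal shares, but the aggregate is all that matters for the group sum).
The 5 free-riders keep 43 each, adding 215. Group total = 215 + 2683.20 = 2898.20.

2898.20 hours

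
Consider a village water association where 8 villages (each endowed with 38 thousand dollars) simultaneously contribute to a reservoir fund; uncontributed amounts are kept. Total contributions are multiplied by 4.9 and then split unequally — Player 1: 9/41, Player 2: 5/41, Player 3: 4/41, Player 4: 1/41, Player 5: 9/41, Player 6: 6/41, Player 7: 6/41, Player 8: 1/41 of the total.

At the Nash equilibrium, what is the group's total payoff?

Player j's private return per contributed unit is 4.9 × (j's share). Contributing is weakly dominant for j when that share is at least 1/4.9 = 0.2041, and contributing 0 is dominant otherwise.
The shares above 0.2041 belong to Player 1 and Player 5, contributing 38 each; the remaining 6 contribute 0. Total contributed: 76.
The reservoir fund pays out 4.9 × 76 = 372.40 in total (split across the unequal shares, but the aggregate is all that matters for the group sum).
The 6 free-riders keep 38 each, adding 228. Group total = 228 + 372.40 = 600.40.

600.40 thousand dollars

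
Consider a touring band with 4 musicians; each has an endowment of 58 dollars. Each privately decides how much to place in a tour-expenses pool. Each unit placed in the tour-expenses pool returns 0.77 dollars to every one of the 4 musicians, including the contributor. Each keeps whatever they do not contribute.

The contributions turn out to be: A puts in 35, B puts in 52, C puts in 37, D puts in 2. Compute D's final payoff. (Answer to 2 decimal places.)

Total contributed: 35 + 52 + 37 + 2 = 126.
Each receives 0.77 × 126 = 97.02 from the tour-expenses pool.
D keeps 58 − 2 = 56, so D's payoff is 56 + 97.02 = 153.02.

153.02 dollars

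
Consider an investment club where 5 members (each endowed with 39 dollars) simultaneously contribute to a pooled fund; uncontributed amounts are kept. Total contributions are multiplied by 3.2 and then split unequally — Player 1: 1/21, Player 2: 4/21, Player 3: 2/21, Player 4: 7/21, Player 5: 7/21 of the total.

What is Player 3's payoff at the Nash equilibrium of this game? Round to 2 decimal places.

62.77 dollars

A player with share s gets back 3.2·s per unit contributed, so full contribution is dominant for anyone with s > 1/3.2 = 0.3125 and zero contribution is dominant for anyone below.
The shares above 0.3125 belong to Player 4 and Player 5, contributing 39 each; the remaining 3 contribute 0. Total contributed: 78.
Player 3 keeps 39 and receives 3.2 × 78 × 2/21 = 23.77 from the pooled fund, for a payoff of 62.77.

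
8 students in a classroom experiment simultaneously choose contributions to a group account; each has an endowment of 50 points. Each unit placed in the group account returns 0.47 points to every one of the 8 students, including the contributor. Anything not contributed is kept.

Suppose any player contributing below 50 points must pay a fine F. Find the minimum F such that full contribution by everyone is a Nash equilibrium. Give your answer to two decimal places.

Given the others contribute fully, the best deviation is to contribute 0 (any partial contribution still incurs the fine and gives up units whose private return 0.47 is below 1).
Deviating from 50 to 0 saves 50 points but forfeits the deviator's share of the drop in the group account: 0.47 × 50 = 23.50.
So the deviation gain is 50 − 23.50 = 26.50, and the fine must be at least 26.50 points to wipe it out.

26.50 points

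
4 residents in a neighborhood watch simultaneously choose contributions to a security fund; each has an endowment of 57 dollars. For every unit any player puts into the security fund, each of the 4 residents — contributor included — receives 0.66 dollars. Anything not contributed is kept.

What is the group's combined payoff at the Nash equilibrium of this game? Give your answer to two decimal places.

228.00 dollars

The private return per contributed unit is 0.66 < 1, so contributing 0 is dominant for every player. At the Nash equilibrium everyone keeps their 57, and the group total is 4 × 57 = 228.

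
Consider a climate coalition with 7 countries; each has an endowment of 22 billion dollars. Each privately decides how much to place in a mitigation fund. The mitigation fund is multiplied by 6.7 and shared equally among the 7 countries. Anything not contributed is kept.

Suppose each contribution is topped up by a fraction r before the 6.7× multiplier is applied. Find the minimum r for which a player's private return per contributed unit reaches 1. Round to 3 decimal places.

0.045

With matching at rate r, one contributed unit becomes (1 + r) in the mitigation fund and returns 6.7 × (1 + r) / 7 to the contributor.
Setting this equal to 1: 1 + r = 7/6.7 = 1.0448.
So the minimum matching rate is r = 1.0448 − 1 = 0.045.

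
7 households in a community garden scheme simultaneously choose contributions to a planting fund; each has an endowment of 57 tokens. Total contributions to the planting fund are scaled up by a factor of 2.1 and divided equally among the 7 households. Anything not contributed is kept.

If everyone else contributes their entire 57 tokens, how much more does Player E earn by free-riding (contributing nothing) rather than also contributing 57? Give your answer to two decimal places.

Switching from a contribution of 57 to 0 lets Player E keep an extra 57 tokens, but lowers the planting fund by 57, which costs Player E their own share of that drop: 2.1/7 × 57 = 17.10.
Net gain = 57 − 17.10 = 39.90. The private return per contributed unit (0.3000) is below 1, so free-riding is indeed the best response regardless of what the others do.

39.90 tokens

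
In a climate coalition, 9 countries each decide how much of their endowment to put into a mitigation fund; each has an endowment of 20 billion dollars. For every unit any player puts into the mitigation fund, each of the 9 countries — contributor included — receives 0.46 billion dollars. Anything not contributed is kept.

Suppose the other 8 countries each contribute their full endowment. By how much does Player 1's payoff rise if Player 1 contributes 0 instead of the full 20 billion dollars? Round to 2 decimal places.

Switching from a contribution of 20 to 0 lets Player 1 keep an extra 20 billion dollars, but lowers the mitigation fund by 20, which costs Player 1 their own share of that drop: 0.46 × 20 = 9.20.
Net gain = 20 − 9.20 = 10.80. The private return per contributed unit (0.46) is below 1, so free-riding is indeed the best response regardless of what the others do.

10.80 billion dollars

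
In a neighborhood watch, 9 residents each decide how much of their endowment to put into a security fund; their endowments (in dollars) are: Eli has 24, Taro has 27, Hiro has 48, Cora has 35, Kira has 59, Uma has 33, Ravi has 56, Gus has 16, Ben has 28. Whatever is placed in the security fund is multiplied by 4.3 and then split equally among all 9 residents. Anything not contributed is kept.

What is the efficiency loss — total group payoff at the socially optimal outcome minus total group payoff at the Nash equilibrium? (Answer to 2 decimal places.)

1075.80 dollars

The private return per contributed unit is 4.3/9 = 0.4778 < 1 for every player regardless of endowment, so the Nash equilibrium is zero contribution and the group total is Σ E_j = 24 + 27 + 48 + 35 + 59 + 33 + 56 + 16 + 28 = 326.
Each contributed unit returns 4.300 to the group, so the social optimum is full contribution by everyone: group total = 4.300 × 326 = 1401.80.
Efficiency loss = (4.300 − 1) × 326 = 1075.80.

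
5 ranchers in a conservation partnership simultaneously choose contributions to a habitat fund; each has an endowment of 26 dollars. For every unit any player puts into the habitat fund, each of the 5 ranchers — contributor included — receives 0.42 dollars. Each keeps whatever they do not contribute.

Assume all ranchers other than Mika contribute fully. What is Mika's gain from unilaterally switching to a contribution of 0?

Switching from a contribution of 26 to 0 lets Mika keep an extra 26 dollars, but lowers the habitat fund by 26, which costs Mika their own share of that drop: 0.42 × 26 = 10.92.
Net gain = 26 − 10.92 = 15.08. The private return per contributed unit (0.42) is below 1, so free-riding is indeed the best response regardless of what the others do.

15.08 dollars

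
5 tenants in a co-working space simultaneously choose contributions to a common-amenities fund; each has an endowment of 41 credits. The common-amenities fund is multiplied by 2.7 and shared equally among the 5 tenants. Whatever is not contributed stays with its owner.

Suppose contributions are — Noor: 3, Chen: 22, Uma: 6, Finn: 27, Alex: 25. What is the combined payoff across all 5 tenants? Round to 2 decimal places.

346.10 credits

Total contributed: 3 + 22 + 6 + 27 + 25 = 83; total kept: 5 × 41 − 83 = 122.
The common-amenities fund pays out 2.7 × 83 = 224.10 in aggregate.
Group total = 122 + 224.10 = 346.10.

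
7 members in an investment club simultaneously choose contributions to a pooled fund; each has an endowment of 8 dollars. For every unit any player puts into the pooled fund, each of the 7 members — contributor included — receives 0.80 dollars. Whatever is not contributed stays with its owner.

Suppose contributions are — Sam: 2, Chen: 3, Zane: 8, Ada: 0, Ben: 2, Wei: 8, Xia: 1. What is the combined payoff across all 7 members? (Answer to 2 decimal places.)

Total contributed: 2 + 3 + 8 + 0 + 2 + 8 + 1 = 24; total kept: 7 × 8 − 24 = 32.
The pooled fund pays out 0.80 × 7 × 24 = 134.40 in aggregate.
Group total = 32 + 134.40 = 166.40.

166.40 dollars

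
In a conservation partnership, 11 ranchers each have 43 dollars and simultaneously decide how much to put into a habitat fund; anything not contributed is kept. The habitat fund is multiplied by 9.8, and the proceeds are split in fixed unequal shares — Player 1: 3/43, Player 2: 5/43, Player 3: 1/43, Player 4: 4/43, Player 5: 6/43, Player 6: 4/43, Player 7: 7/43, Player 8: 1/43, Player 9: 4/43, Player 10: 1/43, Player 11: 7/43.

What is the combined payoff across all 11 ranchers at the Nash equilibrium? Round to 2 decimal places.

Player j's private return per contributed unit is 9.8 × (j's share). Contributing is weakly dominant for j when that share is at least 1/9.8 = 0.1020, and contributing 0 is dominant otherwise.
Player 2, Player 5, Player 7 and Player 11 are above the threshold, contributing 43 each; the remaining 7 contribute 0. Total contributed: 172.
The habitat fund pays out 9.8 × 172 = 1685.60 in total (split across the unequal shares, but the aggregate is all that matters for the group sum).
The 7 free-riders keep 43 each, adding 301. Group total = 301 + 1685.60 = 1986.60.

1986.60 dollars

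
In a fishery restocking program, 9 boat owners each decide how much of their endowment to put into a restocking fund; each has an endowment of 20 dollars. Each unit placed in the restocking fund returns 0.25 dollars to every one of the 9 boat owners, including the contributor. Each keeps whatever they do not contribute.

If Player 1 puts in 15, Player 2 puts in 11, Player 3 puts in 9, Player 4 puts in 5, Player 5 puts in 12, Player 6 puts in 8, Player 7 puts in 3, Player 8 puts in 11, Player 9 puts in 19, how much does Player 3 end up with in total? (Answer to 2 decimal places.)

34.25 dollars

Total contributed: 15 + 11 + 9 + 5 + 12 + 8 + 3 + 11 + 19 = 93.
Each receives 0.25 × 93 = 23.25 from the restocking fund.
Player 3 keeps 20 − 9 = 11, so Player 3's payoff is 11 + 23.25 = 34.25.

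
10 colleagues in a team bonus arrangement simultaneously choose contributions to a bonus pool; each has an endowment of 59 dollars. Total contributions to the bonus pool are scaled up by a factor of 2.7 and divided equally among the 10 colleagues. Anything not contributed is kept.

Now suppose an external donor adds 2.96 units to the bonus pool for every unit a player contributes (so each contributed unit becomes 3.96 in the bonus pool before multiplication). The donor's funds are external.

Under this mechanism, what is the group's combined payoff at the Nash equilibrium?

With the mechanism, a contributed unit returns 2.7 × 3.96 / 10 = 1.0692 per unit of net cost to the contributor — now above 1 — so contributing fully is weakly dominant for every player.
At the Nash equilibrium everyone contributes 59. Group total payoff = 2.7 × 3.96 × 590 = 6308.28.

6308.28 dollars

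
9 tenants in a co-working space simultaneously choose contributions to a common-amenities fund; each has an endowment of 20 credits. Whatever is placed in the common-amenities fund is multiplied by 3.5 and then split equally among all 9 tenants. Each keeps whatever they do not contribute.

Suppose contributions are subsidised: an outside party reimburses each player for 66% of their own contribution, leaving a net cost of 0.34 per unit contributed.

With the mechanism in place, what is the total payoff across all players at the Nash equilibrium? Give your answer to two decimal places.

748.80 credits

Under the mechanism each unit contributed yields (3.5/9) / 0.34 = 1.1438 back to its contributor per unit of net cost, which exceeds 1, making full contribution the dominant choice for everyone.
At the Nash equilibrium everyone contributes 20. Group total payoff = 9 × (20 × 0.66 + 3.5 × 20) = 748.80.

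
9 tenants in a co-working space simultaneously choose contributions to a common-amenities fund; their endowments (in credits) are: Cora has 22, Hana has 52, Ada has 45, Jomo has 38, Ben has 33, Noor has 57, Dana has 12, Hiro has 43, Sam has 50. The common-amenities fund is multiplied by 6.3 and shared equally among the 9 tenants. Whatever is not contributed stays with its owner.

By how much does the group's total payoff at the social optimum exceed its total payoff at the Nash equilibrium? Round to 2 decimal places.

The private return per contributed unit is 6.3/9 = 0.7000 < 1 for every player regardless of endowment, so the Nash equilibrium is zero contribution and the group total is Σ E_j = 22 + 52 + 45 + 38 + 33 + 57 + 12 + 43 + 50 = 352.
Each contributed unit returns 6.300 to the group, so the social optimum is full contribution by everyone: group total = 6.300 × 352 = 2217.60.
Efficiency loss = (6.300 − 1) × 352 = 1865.60.

1865.60 credits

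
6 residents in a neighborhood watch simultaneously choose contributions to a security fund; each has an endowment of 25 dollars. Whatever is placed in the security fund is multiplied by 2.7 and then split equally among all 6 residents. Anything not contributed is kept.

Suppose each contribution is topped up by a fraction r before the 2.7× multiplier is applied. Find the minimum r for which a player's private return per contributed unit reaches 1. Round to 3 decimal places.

1.222

With matching at rate r, one contributed unit becomes (1 + r) in the security fund and returns 2.7 × (1 + r) / 6 to the contributor.
Setting this equal to 1: 1 + r = 6/2.7 = 2.2222.
So the minimum matching rate is r = 2.2222 − 1 = 1.222.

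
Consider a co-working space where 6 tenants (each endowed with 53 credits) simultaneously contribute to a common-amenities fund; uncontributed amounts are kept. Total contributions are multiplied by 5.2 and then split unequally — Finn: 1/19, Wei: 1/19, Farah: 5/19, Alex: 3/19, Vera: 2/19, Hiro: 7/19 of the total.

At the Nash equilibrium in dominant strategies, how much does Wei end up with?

82.01 credits

A player with share s gets back 5.2·s per unit contributed, so full contribution is dominant for anyone with s > 1/5.2 = 0.1923 and zero contribution is dominant for anyone below.
Farah and Hiro are above the threshold, contributing 53 each; the remaining 4 contribute 0. Total contributed: 106.
Wei keeps 53 and receives 5.2 × 106 × 1/19 = 29.01 from the common-amenities fund, for a payoff of 82.01.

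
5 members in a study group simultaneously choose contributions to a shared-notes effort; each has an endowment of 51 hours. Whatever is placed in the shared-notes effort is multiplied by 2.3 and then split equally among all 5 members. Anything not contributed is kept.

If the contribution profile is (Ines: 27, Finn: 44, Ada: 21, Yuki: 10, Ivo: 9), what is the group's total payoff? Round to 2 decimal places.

Total contributed: 27 + 44 + 21 + 10 + 9 = 111; total kept: 5 × 51 − 111 = 144.
The shared-notes effort pays out 2.3 × 111 = 255.30 in aggregate.
Group total = 144 + 255.30 = 399.30.

399.30 hours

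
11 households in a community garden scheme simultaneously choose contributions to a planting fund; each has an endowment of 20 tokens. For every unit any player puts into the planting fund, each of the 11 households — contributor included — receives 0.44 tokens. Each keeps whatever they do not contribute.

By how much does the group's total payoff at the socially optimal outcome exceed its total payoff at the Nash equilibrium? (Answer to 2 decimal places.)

844.80 tokens

The private return per contributed unit is 0.44 < 1, so contributing 0 is dominant for every player. At the Nash equilibrium everyone keeps their 20, and the group total is 11 × 20 = 220.
Each contributed unit returns 4.840 to the group as a whole (0.44 to each of 11 players), which exceeds 1, so the social optimum is full contribution: group total = 4.840 × 220 = 1064.80.
Efficiency loss = 1064.80 − 220 = 844.80.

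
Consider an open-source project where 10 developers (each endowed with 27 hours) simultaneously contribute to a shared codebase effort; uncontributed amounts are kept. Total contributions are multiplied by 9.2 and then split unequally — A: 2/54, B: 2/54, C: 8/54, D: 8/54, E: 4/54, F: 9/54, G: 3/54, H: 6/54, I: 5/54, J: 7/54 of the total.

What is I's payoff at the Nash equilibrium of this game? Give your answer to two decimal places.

142.00 hours

For player j, contributing a unit is worthwhile iff 9.2 × (j's share) ≥ 1, i.e. iff j's share is at least 0.1087.
C, D, F, H and J are above the threshold, contributing 27 each; the remaining 5 contribute 0. Total contributed: 135.
I keeps 27 and receives 9.2 × 135 × 5/54 = 115.00 from the shared codebase effort, for a payoff of 142.00.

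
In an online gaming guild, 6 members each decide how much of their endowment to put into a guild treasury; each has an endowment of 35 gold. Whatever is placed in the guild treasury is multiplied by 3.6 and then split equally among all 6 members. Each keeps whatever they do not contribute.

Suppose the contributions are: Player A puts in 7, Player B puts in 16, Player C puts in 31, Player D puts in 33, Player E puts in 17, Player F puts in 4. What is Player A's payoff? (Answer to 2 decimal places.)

Total contributed: 7 + 16 + 31 + 33 + 17 + 4 = 108.
Each receives 3.6 × 108 / 6 = 64.80 from the guild treasury.
Player A keeps 35 − 7 = 28, so Player A's payoff is 28 + 64.80 = 92.80.

92.80 gold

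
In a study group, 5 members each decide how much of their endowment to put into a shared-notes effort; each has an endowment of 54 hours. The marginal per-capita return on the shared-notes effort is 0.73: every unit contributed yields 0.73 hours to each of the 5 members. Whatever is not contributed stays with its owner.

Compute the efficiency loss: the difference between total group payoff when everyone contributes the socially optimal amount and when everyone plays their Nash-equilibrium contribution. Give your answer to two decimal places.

715.50 hours

The private return per contributed unit is 0.73 < 1, so contributing 0 is dominant for every player. At the Nash equilibrium everyone keeps their 54, and the group total is 5 × 54 = 270.
Each contributed unit returns 3.650 to the group as a whole (0.73 to each of 5 players), which exceeds 1, so the social optimum is full contribution: group total = 3.650 × 270 = 985.50.
Efficiency loss = 985.50 − 270 = 715.50.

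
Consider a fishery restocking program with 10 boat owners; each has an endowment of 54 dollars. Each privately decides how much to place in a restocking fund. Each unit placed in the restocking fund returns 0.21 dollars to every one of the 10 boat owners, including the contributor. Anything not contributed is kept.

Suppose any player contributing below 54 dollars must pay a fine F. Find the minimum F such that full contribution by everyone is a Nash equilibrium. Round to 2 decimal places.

Given the others contribute fully, the best deviation is to contribute 0 (any partial contribution still incurs the fine and gives up units whose private return 0.21 is below 1).
Deviating from 54 to 0 saves 54 dollars but forfeits the deviator's share of the drop in the restocking fund: 0.21 × 54 = 11.34.
So the deviation gain is 54 − 11.34 = 42.66, and the fine must be at least 42.66 dollars to wipe it out.

42.66 dollars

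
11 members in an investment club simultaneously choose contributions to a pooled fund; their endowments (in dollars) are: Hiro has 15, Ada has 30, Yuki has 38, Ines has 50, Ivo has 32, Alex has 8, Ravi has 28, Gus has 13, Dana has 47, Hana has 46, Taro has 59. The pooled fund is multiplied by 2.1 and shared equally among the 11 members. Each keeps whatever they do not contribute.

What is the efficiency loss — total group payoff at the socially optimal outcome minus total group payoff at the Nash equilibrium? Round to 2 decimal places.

The private return per contributed unit is 2.1/11 = 0.1909 < 1 for every player regardless of endowment, so the Nash equilibrium is zero contribution and the group total is Σ E_j = 15 + 30 + 38 + 50 + 32 + 8 + 28 + 13 + 47 + 46 + 59 = 366.
Each contributed unit returns 2.100 to the group, so the social optimum is full contribution by everyone: group total = 2.100 × 366 = 768.60.
Efficiency loss = (2.100 − 1) × 366 = 402.60.

402.60 dollars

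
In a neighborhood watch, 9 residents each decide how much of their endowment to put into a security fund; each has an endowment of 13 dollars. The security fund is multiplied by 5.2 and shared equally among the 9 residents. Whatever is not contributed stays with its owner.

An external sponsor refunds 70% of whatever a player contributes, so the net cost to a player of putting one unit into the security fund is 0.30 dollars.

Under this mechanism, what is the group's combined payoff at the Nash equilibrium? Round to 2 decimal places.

The effective private return per unit is now (5.2/9) / 0.30 = 1.9259 > 1, so every player's dominant strategy flips to full contribution.
So the Nash equilibrium is full contribution by all 9; the group earns 9 × (13 × 0.70 + 5.2 × 13) = 690.30.

690.30 dollars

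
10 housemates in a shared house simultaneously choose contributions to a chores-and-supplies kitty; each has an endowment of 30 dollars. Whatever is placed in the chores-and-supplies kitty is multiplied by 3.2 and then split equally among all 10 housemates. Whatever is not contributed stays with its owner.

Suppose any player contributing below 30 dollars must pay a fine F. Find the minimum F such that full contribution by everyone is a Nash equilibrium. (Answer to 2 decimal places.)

20.40 dollars

Given the others contribute fully, the best deviation is to contribute 0 (any partial contribution still incurs the fine and gives up units whose private return 0.3200 is below 1).
Deviating from 30 to 0 saves 30 dollars but forfeits the deviator's share of the drop in the chores-and-supplies kitty: 3.2/10 × 30 = 9.60.
So the deviation gain is 30 − 9.60 = 20.40, and the fine must be at least 20.40 dollars to wipe it out.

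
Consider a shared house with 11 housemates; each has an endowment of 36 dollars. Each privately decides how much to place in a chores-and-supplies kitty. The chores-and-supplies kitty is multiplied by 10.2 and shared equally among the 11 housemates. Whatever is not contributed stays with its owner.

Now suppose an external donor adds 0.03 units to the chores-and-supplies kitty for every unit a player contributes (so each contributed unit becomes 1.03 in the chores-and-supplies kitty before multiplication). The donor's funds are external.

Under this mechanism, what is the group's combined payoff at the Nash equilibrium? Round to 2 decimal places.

396.00 dollars

Even with the mechanism, each unit contributed returns only 10.2 × 1.03 / 11 = 0.9551 per unit of net cost, so contributing nothing is still dominant.
Everyone keeps their endowment and the group total is 11 × 36 = 396.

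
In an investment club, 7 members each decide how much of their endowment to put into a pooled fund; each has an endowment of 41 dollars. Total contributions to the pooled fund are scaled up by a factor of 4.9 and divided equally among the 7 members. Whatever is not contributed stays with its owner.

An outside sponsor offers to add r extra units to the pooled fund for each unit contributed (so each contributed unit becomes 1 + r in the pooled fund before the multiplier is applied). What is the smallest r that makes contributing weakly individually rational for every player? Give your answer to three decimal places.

With matching at rate r, one contributed unit becomes (1 + r) in the pooled fund and returns 4.9 × (1 + r) / 7 to the contributor.
Setting this equal to 1: 1 + r = 7/4.9 = 1.4286.
So the minimum matching rate is r = 1.4286 − 1 = 0.429.

0.429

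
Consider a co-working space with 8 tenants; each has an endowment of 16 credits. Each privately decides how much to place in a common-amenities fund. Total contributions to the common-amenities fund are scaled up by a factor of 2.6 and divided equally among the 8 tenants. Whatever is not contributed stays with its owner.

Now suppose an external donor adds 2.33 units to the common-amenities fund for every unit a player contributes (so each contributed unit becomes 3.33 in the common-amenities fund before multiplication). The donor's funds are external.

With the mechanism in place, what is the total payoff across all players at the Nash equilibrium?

With the mechanism, a contributed unit returns 2.6 × 3.33 / 8 = 1.0823 per unit of net cost to the contributor — now above 1 — so contributing fully is weakly dominant for every player.
At the Nash equilibrium everyone contributes 16. Group total payoff = 2.6 × 3.33 × 128 = 1108.22.

1108.22 credits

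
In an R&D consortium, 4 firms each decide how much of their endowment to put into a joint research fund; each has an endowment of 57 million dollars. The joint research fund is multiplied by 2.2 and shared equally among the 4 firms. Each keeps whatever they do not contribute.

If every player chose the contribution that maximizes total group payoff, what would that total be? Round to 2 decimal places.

Each contributed unit returns 2.200 to the group as a whole (0.5500 to each of 4 players), which exceeds 1, so the social optimum is full contribution: group total = 2.200 × 228 = 501.60.

501.60 million dollars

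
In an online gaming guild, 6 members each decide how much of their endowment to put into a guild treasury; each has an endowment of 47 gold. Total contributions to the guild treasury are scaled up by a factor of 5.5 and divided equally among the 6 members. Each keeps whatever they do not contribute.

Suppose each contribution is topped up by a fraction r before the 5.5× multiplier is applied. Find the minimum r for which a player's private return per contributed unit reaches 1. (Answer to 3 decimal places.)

0.091

With matching at rate r, one contributed unit becomes (1 + r) in the guild treasury and returns 5.5 × (1 + r) / 6 to the contributor.
Setting this equal to 1: 1 + r = 6/5.5 = 1.0909.
So the minimum matching rate is r = 1.0909 − 1 = 0.091.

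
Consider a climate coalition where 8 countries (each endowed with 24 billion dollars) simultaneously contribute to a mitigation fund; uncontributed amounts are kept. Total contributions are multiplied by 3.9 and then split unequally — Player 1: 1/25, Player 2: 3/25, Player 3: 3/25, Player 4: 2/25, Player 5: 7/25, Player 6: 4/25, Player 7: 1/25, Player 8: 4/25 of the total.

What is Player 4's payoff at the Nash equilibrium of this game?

A player with share s gets back 3.9·s per unit contributed, so full contribution is dominant for anyone with s > 1/3.9 = 0.2564 and zero contribution is dominant for anyone below.
Player 5 alone (share 7/25) is above the threshold, contributing 24; the remaining 7 contribute 0. Total contributed: 24.
Player 4 keeps 24 and receives 3.9 × 24 × 2/25 = 7.49 from the mitigation fund, for a payoff of 31.49.

31.49 billion dollars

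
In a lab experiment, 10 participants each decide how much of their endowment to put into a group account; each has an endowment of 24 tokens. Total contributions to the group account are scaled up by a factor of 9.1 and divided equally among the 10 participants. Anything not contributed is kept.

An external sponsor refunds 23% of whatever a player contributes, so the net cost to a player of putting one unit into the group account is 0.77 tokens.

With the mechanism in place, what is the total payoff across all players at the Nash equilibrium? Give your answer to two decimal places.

2239.20 tokens

Under the mechanism each unit contributed yields (9.1/10) / 0.77 = 1.1818 back to its contributor per unit of net cost, which exceeds 1, making full contribution the dominant choice for everyone.
So the Nash equilibrium is full contribution by all 10; the group earns 10 × (24 × 0.23 + 9.1 × 24) = 2239.20.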